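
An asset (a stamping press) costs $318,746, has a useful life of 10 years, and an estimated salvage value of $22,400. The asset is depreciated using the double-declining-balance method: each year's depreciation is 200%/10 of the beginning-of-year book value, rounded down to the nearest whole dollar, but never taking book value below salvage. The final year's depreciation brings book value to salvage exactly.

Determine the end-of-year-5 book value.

$104,448

Depreciable base = $318,746 − $22,400 = $296,346.
Year 1: ⌊$318,746 × 200%/10⌋ = $63,749. Book value $254,997.
Year 2: ⌊$254,997 × 200%/10⌋ = $50,999. Book value $203,998.
Year 3: ⌊$203,998 × 200%/10⌋ = $40,799. Book value $163,199.
Year 4: ⌊$163,199 × 200%/10⌋ = $32,639. Book value $130,560.
Year 5: ⌊$130,560 × 200%/10⌋ = $26,112. Book value $104,448.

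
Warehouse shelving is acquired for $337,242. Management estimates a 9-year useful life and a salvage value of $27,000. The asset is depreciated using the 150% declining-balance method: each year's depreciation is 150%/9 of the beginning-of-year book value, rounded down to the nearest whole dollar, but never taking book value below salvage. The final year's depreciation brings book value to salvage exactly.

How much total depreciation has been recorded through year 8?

Depreciable base = $337,242 − $27,000 = $310,242.
Year 1: ⌊$337,242 × 150%/9⌋ = $56,207. Book value $281,035.
Year 2: ⌊$281,035 × 150%/9⌋ = $46,839. Book value $234,196.
Year 3: ⌊$234,196 × 150%/9⌋ = $39,032. Book value $195,164.
Year 4: ⌊$195,164 × 150%/9⌋ = $32,527. Book value $162,637.
Year 5: ⌊$162,637 × 150%/9⌋ = $27,106. Book value $135,531.
Year 6: ⌊$135,531 × 150%/9⌋ = $22,588. Book value $112,943.
Year 7: ⌊$112,943 × 150%/9⌋ = $18,823. Book value $94,120.
Year 8: ⌊$94,120 × 150%/9⌋ = $15,686. Book value $78,434.
Accumulated through year 8 = $337,242 − $78,434 = $258,808.

$258,808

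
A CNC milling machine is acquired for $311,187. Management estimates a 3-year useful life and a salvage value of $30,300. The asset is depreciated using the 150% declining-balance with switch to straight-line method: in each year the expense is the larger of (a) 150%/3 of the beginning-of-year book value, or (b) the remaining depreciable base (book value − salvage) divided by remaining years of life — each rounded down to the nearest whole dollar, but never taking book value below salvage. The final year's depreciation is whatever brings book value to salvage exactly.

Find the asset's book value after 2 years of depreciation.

$77,797

Depreciable base = $311,187 − $30,300 = $280,887.
Year 1: DB = ⌊$311,187 × 150%/3⌋ = $155,593; SL = ⌊$280,887/3⌋ = $93,629 → take DB $155,593. Book value $155,594.
Year 2: DB = ⌊$155,594 × 150%/3⌋ = $77,797; SL = ⌊$125,294/2⌋ = $62,647 → take DB $77,797. Book value $77,797.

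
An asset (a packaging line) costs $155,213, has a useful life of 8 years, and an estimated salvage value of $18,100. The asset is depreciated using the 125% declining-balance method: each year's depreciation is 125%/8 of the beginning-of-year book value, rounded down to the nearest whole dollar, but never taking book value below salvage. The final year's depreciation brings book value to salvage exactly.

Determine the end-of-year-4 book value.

Depreciable base = $155,213 − $18,100 = $137,113.
Year 1: ⌊$155,213 × 125%/8⌋ = $24,252. Book value $130,961.
Year 2: ⌊$130,961 × 125%/8⌋ = $20,462. Book value $110,499.
Year 3: ⌊$110,499 × 125%/8⌋ = $17,265. Book value $93,234.
Year 4: ⌊$93,234 × 125%/8⌋ = $14,567. Book value $78,667.

$78,667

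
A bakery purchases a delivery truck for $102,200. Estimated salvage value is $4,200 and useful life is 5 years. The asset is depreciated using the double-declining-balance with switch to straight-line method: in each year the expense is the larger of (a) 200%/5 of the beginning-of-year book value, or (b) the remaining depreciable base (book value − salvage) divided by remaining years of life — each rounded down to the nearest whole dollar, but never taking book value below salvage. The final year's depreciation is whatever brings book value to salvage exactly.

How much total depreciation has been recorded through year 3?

$80,124

Depreciable base = $102,200 − $4,200 = $98,000.
Year 1: DB = ⌊$102,200 × 200%/5⌋ = $40,880; SL = ⌊$98,000/5⌋ = $19,600 → take DB $40,880. Book value $61,320.
Year 2: DB = ⌊$61,320 × 200%/5⌋ = $24,528; SL = ⌊$57,120/4⌋ = $14,280 → take DB $24,528. Book value $36,792.
Year 3: DB = ⌊$36,792 × 200%/5⌋ = $14,716; SL = ⌊$32,592/3⌋ = $10,864 → take DB $14,716. Book value $22,076.
Accumulated through year 3 = $102,200 − $22,076 = $80,124.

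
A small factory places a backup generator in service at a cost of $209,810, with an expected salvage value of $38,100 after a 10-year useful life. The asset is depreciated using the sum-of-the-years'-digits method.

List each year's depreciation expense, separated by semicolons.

Depreciable base = $209,810 − $38,100 = $171,710.
Sum of the years' digits = 10+9+8+7+6+5+4+3+2+1 = 55.
Year 1: $171,710 × 10/55 = $31,220. Book value $178,590.
Year 2: $171,710 × 9/55 = $28,098. Book value $150,492.
Year 3: $171,710 × 8/55 = $24,976. Book value $125,516.
Year 4: $171,710 × 7/55 = $21,854. Book value $103,662.
Year 5: $171,710 × 6/55 = $18,732. Book value $84,930.
Year 6: $171,710 × 5/55 = $15,610. Book value $69,320.
Year 7: $171,710 × 4/55 = $12,488. Book value $56,832.
Year 8: $171,710 × 3/55 = $9,366. Book value $47,466.
Year 9: $171,710 × 2/55 = $6,244. Book value $41,222.
Year 10: $171,710 × 1/55 = $3,122. Book value $38,100.

$31,220; $28,098; $24,976; $21,854; $18,732; $15,610; $12,488; $9,366; $6,244; $3,122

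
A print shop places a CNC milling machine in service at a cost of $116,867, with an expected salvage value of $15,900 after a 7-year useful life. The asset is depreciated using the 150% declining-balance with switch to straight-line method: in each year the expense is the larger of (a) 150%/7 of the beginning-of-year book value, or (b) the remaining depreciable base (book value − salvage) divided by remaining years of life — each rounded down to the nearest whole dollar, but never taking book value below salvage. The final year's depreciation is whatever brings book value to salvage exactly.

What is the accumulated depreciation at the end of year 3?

$60,178

Depreciable base = $116,867 − $15,900 = $100,967.
Year 1: DB = ⌊$116,867 × 150%/7⌋ = $25,042; SL = ⌊$100,967/7⌋ = $14,423 → take DB $25,042. Book value $91,825.
Year 2: DB = ⌊$91,825 × 150%/7⌋ = $19,676; SL = ⌊$75,925/6⌋ = $12,654 → take DB $19,676. Book value $72,149.
Year 3: DB = ⌊$72,149 × 150%/7⌋ = $15,460; SL = ⌊$56,249/5⌋ = $11,249 → take DB $15,460. Book value $56,689.
Accumulated through year 3 = $116,867 − $56,689 = $60,178.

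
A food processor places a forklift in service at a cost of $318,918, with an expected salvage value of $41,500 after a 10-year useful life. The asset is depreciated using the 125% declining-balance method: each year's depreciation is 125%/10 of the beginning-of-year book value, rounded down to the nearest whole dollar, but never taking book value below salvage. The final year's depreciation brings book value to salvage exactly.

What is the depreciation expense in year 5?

$23,368

Depreciable base = $318,918 − $41,500 = $277,418.
Year 1: ⌊$318,918 × 125%/10⌋ = $39,864. Book value $279,054.
Year 2: ⌊$279,054 × 125%/10⌋ = $34,881. Book value $244,173.
Year 3: ⌊$244,173 × 125%/10⌋ = $30,521. Book value $213,652.
Year 4: ⌊$213,652 × 125%/10⌋ = $26,706. Book value $186,946.
Year 5: ⌊$186,946 × 125%/10⌋ = $23,368. Book value $163,578.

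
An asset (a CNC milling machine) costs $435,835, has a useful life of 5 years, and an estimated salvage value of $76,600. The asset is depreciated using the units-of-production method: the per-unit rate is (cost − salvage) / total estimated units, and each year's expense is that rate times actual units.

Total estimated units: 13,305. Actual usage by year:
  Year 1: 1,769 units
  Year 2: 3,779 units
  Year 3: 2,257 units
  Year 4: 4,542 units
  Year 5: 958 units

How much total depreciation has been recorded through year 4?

$333,369

Depreciable base = $435,835 − $76,600 = $359,235.
Rate = $359,235 / 13,305 units = $27 per unit.
Year 1: 1,769 × $27 = $47,763. Book value $388,072.
Year 2: 3,779 × $27 = $102,033. Book value $286,039.
Year 3: 2,257 × $27 = $60,939. Book value $225,100.
Year 4: 4,542 × $27 = $122,634. Book value $102,466.
Accumulated through year 4 = $435,835 − $102,466 = $333,369.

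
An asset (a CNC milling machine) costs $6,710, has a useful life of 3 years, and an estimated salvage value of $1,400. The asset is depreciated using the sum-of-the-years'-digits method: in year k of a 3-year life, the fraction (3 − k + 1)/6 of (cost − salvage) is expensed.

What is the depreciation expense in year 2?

Depreciable base = $6,710 − $1,400 = $5,310.
Sum of the years' digits = 3+2+1 = 6.
Year 1: $5,310 × 3/6 = $2,655. Book value $4,055.
Year 2: $5,310 × 2/6 = $1,770. Book value $2,285.

$1,770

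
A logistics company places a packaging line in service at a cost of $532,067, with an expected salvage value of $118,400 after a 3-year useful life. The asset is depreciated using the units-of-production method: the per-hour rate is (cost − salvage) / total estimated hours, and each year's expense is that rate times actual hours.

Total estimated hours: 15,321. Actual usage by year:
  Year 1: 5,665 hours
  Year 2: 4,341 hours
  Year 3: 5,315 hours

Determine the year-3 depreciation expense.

Depreciable base = $532,067 − $118,400 = $413,667.
Rate = $413,667 / 15,321 hours = $27 per hour.
Year 1: 5,665 × $27 = $152,955. Book value $379,112.
Year 2: 4,341 × $27 = $117,207. Book value $261,905.
Year 3: 5,315 × $27 = $143,505. Book value $118,400.

$143,505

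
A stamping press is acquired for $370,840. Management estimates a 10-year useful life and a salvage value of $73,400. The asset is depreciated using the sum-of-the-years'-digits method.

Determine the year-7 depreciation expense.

Depreciable base = $370,840 − $73,400 = $297,440.
Sum of the years' digits = 10+9+8+7+6+5+4+3+2+1 = 55.
Year 1: $297,440 × 10/55 = $54,080. Book value $316,760.
Year 2: $297,440 × 9/55 = $48,672. Book value $268,088.
Year 3: $297,440 × 8/55 = $43,264. Book value $224,824.
Year 4: $297,440 × 7/55 = $37,856. Book value $186,968.
Year 5: $297,440 × 6/55 = $32,448. Book value $154,520.
Year 6: $297,440 × 5/55 = $27,040. Book value $127,480.
Year 7: $297,440 × 4/55 = $21,632. Book value $105,848.

$21,632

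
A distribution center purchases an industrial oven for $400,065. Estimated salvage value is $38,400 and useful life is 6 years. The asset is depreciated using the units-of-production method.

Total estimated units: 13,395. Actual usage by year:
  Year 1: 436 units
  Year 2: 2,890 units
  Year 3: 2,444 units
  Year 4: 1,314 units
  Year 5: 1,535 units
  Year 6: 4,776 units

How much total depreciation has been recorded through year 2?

Depreciable base = $400,065 − $38,400 = $361,665.
Rate = $361,665 / 13,395 units = $27 per unit.
Year 1: 436 × $27 = $11,772. Book value $388,293.
Year 2: 2,890 × $27 = $78,030. Book value $310,263.
Accumulated through year 2 = $400,065 − $310,263 = $89,802.

$89,802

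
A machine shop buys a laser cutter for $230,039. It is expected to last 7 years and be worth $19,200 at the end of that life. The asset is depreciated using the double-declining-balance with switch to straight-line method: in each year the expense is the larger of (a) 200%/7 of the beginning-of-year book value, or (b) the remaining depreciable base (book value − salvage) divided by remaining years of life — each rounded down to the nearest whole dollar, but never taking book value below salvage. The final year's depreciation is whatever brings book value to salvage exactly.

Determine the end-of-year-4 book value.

Depreciable base = $230,039 − $19,200 = $210,839.
Year 1: DB = ⌊$230,039 × 200%/7⌋ = $65,725; SL = ⌊$210,839/7⌋ = $30,119 → take DB $65,725. Book value $164,314.
Year 2: DB = ⌊$164,314 × 200%/7⌋ = $46,946; SL = ⌊$145,114/6⌋ = $24,185 → take DB $46,946. Book value $117,368.
Year 3: DB = ⌊$117,368 × 200%/7⌋ = $33,533; SL = ⌊$98,168/5⌋ = $19,633 → take DB $33,533. Book value $83,835.
Year 4: DB = ⌊$83,835 × 200%/7⌋ = $23,952; SL = ⌊$64,635/4⌋ = $16,158 → take DB $23,952. Book value $59,883.

$59,883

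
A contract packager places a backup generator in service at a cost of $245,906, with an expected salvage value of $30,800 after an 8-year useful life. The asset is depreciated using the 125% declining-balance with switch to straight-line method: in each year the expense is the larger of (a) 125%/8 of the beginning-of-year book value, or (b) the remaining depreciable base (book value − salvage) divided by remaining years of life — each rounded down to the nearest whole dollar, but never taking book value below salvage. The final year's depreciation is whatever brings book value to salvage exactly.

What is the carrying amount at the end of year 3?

Depreciable base = $245,906 − $30,800 = $215,106.
Year 1: DB = ⌊$245,906 × 125%/8⌋ = $38,422; SL = ⌊$215,106/8⌋ = $26,888 → take DB $38,422. Book value $207,484.
Year 2: DB = ⌊$207,484 × 125%/8⌋ = $32,419; SL = ⌊$176,684/7⌋ = $25,240 → take DB $32,419. Book value $175,065.
Year 3: DB = ⌊$175,065 × 125%/8⌋ = $27,353; SL = ⌊$144,265/6⌋ = $24,044 → take DB $27,353. Book value $147,712.

$147,712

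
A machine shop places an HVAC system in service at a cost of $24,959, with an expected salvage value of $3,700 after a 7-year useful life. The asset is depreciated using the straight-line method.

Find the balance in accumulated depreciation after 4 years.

$12,148

Depreciable base = $24,959 − $3,700 = $21,259.
Annual expense = $21,259 / 7 = $3,037.
End of year 1: book value $21,922.
End of year 2: book value $18,885.
End of year 3: book value $15,848.
End of year 4: book value $12,811.
Accumulated through year 4 = $24,959 − $12,811 = $12,148.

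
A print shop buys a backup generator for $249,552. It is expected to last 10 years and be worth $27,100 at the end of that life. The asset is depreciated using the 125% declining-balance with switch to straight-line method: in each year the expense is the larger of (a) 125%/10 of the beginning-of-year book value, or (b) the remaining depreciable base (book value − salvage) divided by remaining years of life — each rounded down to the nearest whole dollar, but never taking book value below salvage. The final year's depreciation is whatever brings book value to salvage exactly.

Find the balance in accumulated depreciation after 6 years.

$142,996

Depreciable base = $249,552 − $27,100 = $222,452.
Year 1: DB = ⌊$249,552 × 125%/10⌋ = $31,194; SL = ⌊$222,452/10⌋ = $22,245 → take DB $31,194. Book value $218,358.
Year 2: DB = ⌊$218,358 × 125%/10⌋ = $27,294; SL = ⌊$191,258/9⌋ = $21,250 → take DB $27,294. Book value $191,064.
Year 3: DB = ⌊$191,064 × 125%/10⌋ = $23,883; SL = ⌊$163,964/8⌋ = $20,495 → take DB $23,883. Book value $167,181.
Year 4: DB = ⌊$167,181 × 125%/10⌋ = $20,897; SL = ⌊$140,081/7⌋ = $20,011 → take DB $20,897. Book value $146,284.
Year 5: DB = ⌊$146,284 × 125%/10⌋ = $18,285; SL = ⌊$119,184/6⌋ = $19,864 → take SL $19,864. Book value $126,420.
Year 6: DB = ⌊$126,420 × 125%/10⌋ = $15,802; SL = ⌊$99,320/5⌋ = $19,864 → take SL $19,864. Book value $106,556.
Accumulated through year 6 = $249,552 − $106,556 = $142,996.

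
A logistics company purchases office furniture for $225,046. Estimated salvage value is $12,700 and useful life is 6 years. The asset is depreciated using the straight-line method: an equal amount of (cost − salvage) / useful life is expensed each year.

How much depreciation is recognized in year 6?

$35,391

Depreciable base = $225,046 − $12,700 = $212,346.
Annual expense = $212,346 / 6 = $35,391.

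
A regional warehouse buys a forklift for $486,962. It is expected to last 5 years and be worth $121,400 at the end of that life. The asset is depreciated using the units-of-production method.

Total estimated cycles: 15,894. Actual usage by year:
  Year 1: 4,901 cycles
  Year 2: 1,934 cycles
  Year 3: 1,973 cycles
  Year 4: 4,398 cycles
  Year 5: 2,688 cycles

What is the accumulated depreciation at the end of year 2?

Depreciable base = $486,962 − $121,400 = $365,562.
Rate = $365,562 / 15,894 cycles = $23 per cycle.
Year 1: 4,901 × $23 = $112,723. Book value $374,239.
Year 2: 1,934 × $23 = $44,482. Book value $329,757.
Accumulated through year 2 = $486,962 − $329,757 = $157,205.

$157,205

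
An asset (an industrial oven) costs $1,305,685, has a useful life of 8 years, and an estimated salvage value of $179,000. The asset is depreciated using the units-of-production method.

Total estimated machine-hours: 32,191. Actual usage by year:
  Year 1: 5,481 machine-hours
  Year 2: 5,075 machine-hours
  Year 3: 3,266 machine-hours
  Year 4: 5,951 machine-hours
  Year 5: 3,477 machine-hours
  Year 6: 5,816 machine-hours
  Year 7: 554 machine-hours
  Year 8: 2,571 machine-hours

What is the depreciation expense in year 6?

$203,560

Depreciable base = $1,305,685 − $179,000 = $1,126,685.
Rate = $1,126,685 / 32,191 machine-hours = $35 per machine-hour.
Year 1: 5,481 × $35 = $191,835. Book value $1,113,850.
Year 2: 5,075 × $35 = $177,625. Book value $936,225.
Year 3: 3,266 × $35 = $114,310. Book value $821,915.
Year 4: 5,951 × $35 = $208,285. Book value $613,630.
Year 5: 3,477 × $35 = $121,695. Book value $491,935.
Year 6: 5,816 × $35 = $203,560. Book value $288,375.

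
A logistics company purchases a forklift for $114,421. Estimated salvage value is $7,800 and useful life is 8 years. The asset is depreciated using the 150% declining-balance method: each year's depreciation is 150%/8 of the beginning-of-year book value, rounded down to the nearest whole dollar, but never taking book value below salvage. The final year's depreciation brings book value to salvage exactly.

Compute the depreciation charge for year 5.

Depreciable base = $114,421 − $7,800 = $106,621.
Year 1: ⌊$114,421 × 150%/8⌋ = $21,453. Book value $92,968.
Year 2: ⌊$92,968 × 150%/8⌋ = $17,431. Book value $75,537.
Year 3: ⌊$75,537 × 150%/8⌋ = $14,163. Book value $61,374.
Year 4: ⌊$61,374 × 150%/8⌋ = $11,507. Book value $49,867.
Year 5: ⌊$49,867 × 150%/8⌋ = $9,350. Book value $40,517.

$9,350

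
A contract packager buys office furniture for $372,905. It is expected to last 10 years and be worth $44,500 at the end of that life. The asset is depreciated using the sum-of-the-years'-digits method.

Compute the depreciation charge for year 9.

Depreciable base = $372,905 − $44,500 = $328,405.
Sum of the years' digits = 10+9+8+7+6+5+4+3+2+1 = 55.
Year 1: $328,405 × 10/55 = $59,710. Book value $313,195.
Year 2: $328,405 × 9/55 = $53,739. Book value $259,456.
Year 3: $328,405 × 8/55 = $47,768. Book value $211,688.
Year 4: $328,405 × 7/55 = $41,797. Book value $169,891.
Year 5: $328,405 × 6/55 = $35,826. Book value $134,065.
Year 6: $328,405 × 5/55 = $29,855. Book value $104,210.
Year 7: $328,405 × 4/55 = $23,884. Book value $80,326.
Year 8: $328,405 × 3/55 = $17,913. Book value $62,413.
Year 9: $328,405 × 2/55 = $11,942. Book value $50,471.

$11,942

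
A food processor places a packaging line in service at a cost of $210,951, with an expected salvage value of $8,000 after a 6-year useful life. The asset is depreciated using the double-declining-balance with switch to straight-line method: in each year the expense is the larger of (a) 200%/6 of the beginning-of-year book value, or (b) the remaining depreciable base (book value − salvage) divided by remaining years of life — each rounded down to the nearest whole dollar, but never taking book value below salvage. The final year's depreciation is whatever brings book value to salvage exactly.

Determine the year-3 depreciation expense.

Depreciable base = $210,951 − $8,000 = $202,951.
Year 1: DB = ⌊$210,951 × 200%/6⌋ = $70,317; SL = ⌊$202,951/6⌋ = $33,825 → take DB $70,317. Book value $140,634.
Year 2: DB = ⌊$140,634 × 200%/6⌋ = $46,878; SL = ⌊$132,634/5⌋ = $26,526 → take DB $46,878. Book value $93,756.
Year 3: DB = ⌊$93,756 × 200%/6⌋ = $31,252; SL = ⌊$85,756/4⌋ = $21,439 → take DB $31,252. Book value $62,504.

$31,252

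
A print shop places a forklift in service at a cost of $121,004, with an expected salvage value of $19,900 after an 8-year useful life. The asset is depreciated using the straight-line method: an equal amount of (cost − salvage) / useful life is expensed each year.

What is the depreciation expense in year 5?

$12,638

Depreciable base = $121,004 − $19,900 = $101,104.
Annual expense = $101,104 / 8 = $12,638.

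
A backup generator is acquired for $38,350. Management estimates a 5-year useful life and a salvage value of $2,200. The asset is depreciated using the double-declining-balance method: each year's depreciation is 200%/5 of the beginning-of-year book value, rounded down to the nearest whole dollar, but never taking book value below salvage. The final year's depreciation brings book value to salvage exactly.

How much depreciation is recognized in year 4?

$3,313

Depreciable base = $38,350 − $2,200 = $36,150.
Year 1: ⌊$38,350 × 200%/5⌋ = $15,340. Book value $23,010.
Year 2: ⌊$23,010 × 200%/5⌋ = $9,204. Book value $13,806.
Year 3: ⌊$13,806 × 200%/5⌋ = $5,522. Book value $8,284.
Year 4: ⌊$8,284 × 200%/5⌋ = $3,313. Book value $4,971.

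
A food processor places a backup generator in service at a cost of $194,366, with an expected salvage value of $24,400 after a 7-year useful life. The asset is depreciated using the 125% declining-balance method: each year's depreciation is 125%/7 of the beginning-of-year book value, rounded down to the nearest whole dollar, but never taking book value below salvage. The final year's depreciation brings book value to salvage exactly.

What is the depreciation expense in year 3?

Depreciable base = $194,366 − $24,400 = $169,966.
Year 1: ⌊$194,366 × 125%/7⌋ = $34,708. Book value $159,658.
Year 2: ⌊$159,658 × 125%/7⌋ = $28,510. Book value $131,148.
Year 3: ⌊$131,148 × 125%/7⌋ = $23,419. Book value $107,729.

$23,419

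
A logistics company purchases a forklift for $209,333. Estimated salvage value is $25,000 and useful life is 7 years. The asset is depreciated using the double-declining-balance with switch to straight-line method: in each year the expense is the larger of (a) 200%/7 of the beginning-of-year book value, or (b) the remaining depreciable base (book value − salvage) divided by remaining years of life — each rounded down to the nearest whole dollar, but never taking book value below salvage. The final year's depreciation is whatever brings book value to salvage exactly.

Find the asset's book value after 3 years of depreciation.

Depreciable base = $209,333 − $25,000 = $184,333.
Year 1: DB = ⌊$209,333 × 200%/7⌋ = $59,809; SL = ⌊$184,333/7⌋ = $26,333 → take DB $59,809. Book value $149,524.
Year 2: DB = ⌊$149,524 × 200%/7⌋ = $42,721; SL = ⌊$124,524/6⌋ = $20,754 → take DB $42,721. Book value $106,803.
Year 3: DB = ⌊$106,803 × 200%/7⌋ = $30,515; SL = ⌊$81,803/5⌋ = $16,360 → take DB $30,515. Book value $76,288.

$76,288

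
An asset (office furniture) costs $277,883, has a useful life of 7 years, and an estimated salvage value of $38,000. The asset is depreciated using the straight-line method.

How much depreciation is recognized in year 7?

$34,269

Depreciable base = $277,883 − $38,000 = $239,883.
Annual expense = $239,883 / 7 = $34,269.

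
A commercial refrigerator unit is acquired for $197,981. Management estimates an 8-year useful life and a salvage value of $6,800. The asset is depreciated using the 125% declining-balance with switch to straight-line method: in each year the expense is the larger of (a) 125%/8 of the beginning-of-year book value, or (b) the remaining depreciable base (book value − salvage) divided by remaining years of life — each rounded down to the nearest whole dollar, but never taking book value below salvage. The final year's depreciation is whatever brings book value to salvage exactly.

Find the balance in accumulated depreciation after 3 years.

Depreciable base = $197,981 − $6,800 = $191,181.
Year 1: DB = ⌊$197,981 × 125%/8⌋ = $30,934; SL = ⌊$191,181/8⌋ = $23,897 → take DB $30,934. Book value $167,047.
Year 2: DB = ⌊$167,047 × 125%/8⌋ = $26,101; SL = ⌊$160,247/7⌋ = $22,892 → take DB $26,101. Book value $140,946.
Year 3: DB = ⌊$140,946 × 125%/8⌋ = $22,022; SL = ⌊$134,146/6⌋ = $22,357 → take SL $22,357. Book value $118,589.
Accumulated through year 3 = $197,981 − $118,589 = $79,392.

$79,392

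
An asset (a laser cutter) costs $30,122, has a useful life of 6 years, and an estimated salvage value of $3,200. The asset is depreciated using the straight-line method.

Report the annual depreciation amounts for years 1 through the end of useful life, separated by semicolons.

$4,487; $4,487; $4,487; $4,487; $4,487; $4,487

Depreciable base = $30,122 − $3,200 = $26,922.
Annual expense = $26,922 / 6 = $4,487.
End of year 1: book value $25,635.
End of year 2: book value $21,148.
End of year 3: book value $16,661.
End of year 4: book value $12,174.
End of year 5: book value $7,687.
End of year 6: book value $3,200.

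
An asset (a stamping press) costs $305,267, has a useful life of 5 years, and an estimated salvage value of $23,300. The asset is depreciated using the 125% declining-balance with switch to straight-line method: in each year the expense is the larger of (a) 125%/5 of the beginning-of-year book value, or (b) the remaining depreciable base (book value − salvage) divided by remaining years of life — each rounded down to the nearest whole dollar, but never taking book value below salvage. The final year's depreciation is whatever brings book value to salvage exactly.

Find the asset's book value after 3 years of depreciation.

Depreciable base = $305,267 − $23,300 = $281,967.
Year 1: DB = ⌊$305,267 × 125%/5⌋ = $76,316; SL = ⌊$281,967/5⌋ = $56,393 → take DB $76,316. Book value $228,951.
Year 2: DB = ⌊$228,951 × 125%/5⌋ = $57,237; SL = ⌊$205,651/4⌋ = $51,412 → take DB $57,237. Book value $171,714.
Year 3: DB = ⌊$171,714 × 125%/5⌋ = $42,928; SL = ⌊$148,414/3⌋ = $49,471 → take SL $49,471. Book value $122,243.

$122,243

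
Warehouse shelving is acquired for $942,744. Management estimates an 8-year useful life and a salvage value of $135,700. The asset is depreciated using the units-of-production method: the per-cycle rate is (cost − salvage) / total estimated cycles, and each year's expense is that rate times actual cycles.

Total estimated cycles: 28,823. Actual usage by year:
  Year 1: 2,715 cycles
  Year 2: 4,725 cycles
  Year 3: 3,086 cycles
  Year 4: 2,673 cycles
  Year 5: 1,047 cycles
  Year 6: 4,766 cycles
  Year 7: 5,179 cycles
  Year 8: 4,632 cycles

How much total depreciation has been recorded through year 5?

$398,888

Depreciable base = $942,744 − $135,700 = $807,044.
Rate = $807,044 / 28,823 cycles = $28 per cycle.
Year 1: 2,715 × $28 = $76,020. Book value $866,724.
Year 2: 4,725 × $28 = $132,300. Book value $734,424.
Year 3: 3,086 × $28 = $86,408. Book value $648,016.
Year 4: 2,673 × $28 = $74,844. Book value $573,172.
Year 5: 1,047 × $28 = $29,316. Book value $543,856.
Accumulated through year 5 = $942,744 − $543,856 = $398,888.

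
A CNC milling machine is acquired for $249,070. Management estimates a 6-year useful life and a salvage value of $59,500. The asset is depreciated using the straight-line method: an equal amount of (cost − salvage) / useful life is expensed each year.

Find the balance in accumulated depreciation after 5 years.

Depreciable base = $249,070 − $59,500 = $189,570.
Annual expense = $189,570 / 6 = $31,595.
End of year 1: book value $217,475.
End of year 2: book value $185,880.
End of year 3: book value $154,285.
End of year 4: book value $122,690.
End of year 5: book value $91,095.
Accumulated through year 5 = $249,070 − $91,095 = $157,975.

$157,975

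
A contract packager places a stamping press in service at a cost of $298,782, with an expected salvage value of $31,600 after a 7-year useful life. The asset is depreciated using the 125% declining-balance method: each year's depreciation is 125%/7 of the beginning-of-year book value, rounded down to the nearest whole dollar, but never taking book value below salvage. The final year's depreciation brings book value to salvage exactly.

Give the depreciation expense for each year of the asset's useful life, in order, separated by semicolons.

Depreciable base = $298,782 − $31,600 = $267,182.
Year 1: ⌊$298,782 × 125%/7⌋ = $53,353. Book value $245,429.
Year 2: ⌊$245,429 × 125%/7⌋ = $43,826. Book value $201,603.
Year 3: ⌊$201,603 × 125%/7⌋ = $36,000. Book value $165,603.
Year 4: ⌊$165,603 × 125%/7⌋ = $29,571. Book value $136,032.
Year 5: ⌊$136,032 × 125%/7⌋ = $24,291. Book value $111,741.
Year 6: ⌊$111,741 × 125%/7⌋ = $19,953. Book value $91,788.
Year 7 (final): $91,788 − $31,600 = $60,188. Book value $31,600.

$53,353; $43,826; $36,000; $29,571; $24,291; $19,953; $60,188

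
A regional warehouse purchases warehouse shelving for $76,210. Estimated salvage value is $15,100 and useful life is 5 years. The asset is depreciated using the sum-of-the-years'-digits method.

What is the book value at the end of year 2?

$39,544

Depreciable base = $76,210 − $15,100 = $61,110.
Sum of the years' digits = 5+4+3+2+1 = 15.
Year 1: $61,110 × 5/15 = $20,370. Book value $55,840.
Year 2: $61,110 × 4/15 = $16,296. Book value $39,544.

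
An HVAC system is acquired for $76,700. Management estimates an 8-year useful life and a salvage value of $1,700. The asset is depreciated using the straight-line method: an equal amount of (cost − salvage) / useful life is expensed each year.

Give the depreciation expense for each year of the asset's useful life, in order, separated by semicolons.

Depreciable base = $76,700 − $1,700 = $75,000.
Annual expense = $75,000 / 8 = $9,375.
End of year 1: book value $67,325.
End of year 2: book value $57,950.
End of year 3: book value $48,575.
End of year 4: book value $39,200.
End of year 5: book value $29,825.
End of year 6: book value $20,450.
End of year 7: book value $11,075.
End of year 8: book value $1,700.

$9,375; $9,375; $9,375; $9,375; $9,375; $9,375; $9,375; $9,375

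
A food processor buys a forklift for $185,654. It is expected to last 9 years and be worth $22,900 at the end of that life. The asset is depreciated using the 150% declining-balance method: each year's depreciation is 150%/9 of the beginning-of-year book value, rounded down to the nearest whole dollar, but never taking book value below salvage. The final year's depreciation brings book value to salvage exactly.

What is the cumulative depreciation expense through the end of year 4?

$96,120

Depreciable base = $185,654 − $22,900 = $162,754.
Year 1: ⌊$185,654 × 150%/9⌋ = $30,942. Book value $154,712.
Year 2: ⌊$154,712 × 150%/9⌋ = $25,785. Book value $128,927.
Year 3: ⌊$128,927 × 150%/9⌋ = $21,487. Book value $107,440.
Year 4: ⌊$107,440 × 150%/9⌋ = $17,906. Book value $89,534.
Accumulated through year 4 = $185,654 − $89,534 = $96,120.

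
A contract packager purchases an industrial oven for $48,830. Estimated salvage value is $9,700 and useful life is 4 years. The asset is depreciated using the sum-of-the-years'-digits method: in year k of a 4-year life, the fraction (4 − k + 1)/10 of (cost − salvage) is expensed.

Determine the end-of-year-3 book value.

Depreciable base = $48,830 − $9,700 = $39,130.
Sum of the years' digits = 4+3+2+1 = 10.
Year 1: $39,130 × 4/10 = $15,652. Book value $33,178.
Year 2: $39,130 × 3/10 = $11,739. Book value $21,439.
Year 3: $39,130 × 2/10 = $7,826. Book value $13,613.

$13,613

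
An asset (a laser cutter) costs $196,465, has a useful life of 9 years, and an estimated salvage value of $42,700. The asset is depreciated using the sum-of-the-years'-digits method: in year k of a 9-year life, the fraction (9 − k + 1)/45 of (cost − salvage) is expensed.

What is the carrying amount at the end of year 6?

Depreciable base = $196,465 − $42,700 = $153,765.
Sum of the years' digits = 9+8+7+6+5+4+3+2+1 = 45.
Year 1: $153,765 × 9/45 = $30,753. Book value $165,712.
Year 2: $153,765 × 8/45 = $27,336. Book value $138,376.
Year 3: $153,765 × 7/45 = $23,919. Book value $114,457.
Year 4: $153,765 × 6/45 = $20,502. Book value $93,955.
Year 5: $153,765 × 5/45 = $17,085. Book value $76,870.
Year 6: $153,765 × 4/45 = $13,668. Book value $63,202.

$63,202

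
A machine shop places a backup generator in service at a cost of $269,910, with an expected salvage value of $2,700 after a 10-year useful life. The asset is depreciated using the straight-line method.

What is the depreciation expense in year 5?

$26,721

Depreciable base = $269,910 − $2,700 = $267,210.
Annual expense = $267,210 / 10 = $26,721.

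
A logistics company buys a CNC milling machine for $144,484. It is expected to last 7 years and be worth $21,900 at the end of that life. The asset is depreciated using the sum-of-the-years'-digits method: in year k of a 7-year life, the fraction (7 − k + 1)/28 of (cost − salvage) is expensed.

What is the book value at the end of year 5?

$35,034

Depreciable base = $144,484 − $21,900 = $122,584.
Sum of the years' digits = 7+6+5+4+3+2+1 = 28.
Year 1: $122,584 × 7/28 = $30,646. Book value $113,838.
Year 2: $122,584 × 6/28 = $26,268. Book value $87,570.
Year 3: $122,584 × 5/28 = $21,890. Book value $65,680.
Year 4: $122,584 × 4/28 = $17,512. Book value $48,168.
Year 5: $122,584 × 3/28 = $13,134. Book value $35,034.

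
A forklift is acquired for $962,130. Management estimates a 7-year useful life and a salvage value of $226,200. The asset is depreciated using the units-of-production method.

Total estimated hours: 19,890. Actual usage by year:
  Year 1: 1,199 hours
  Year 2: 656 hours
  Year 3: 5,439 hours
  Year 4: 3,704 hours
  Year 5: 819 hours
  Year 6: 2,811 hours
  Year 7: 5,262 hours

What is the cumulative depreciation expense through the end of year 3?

$269,878

Depreciable base = $962,130 − $226,200 = $735,930.
Rate = $735,930 / 19,890 hours = $37 per hour.
Year 1: 1,199 × $37 = $44,363. Book value $917,767.
Year 2: 656 × $37 = $24,272. Book value $893,495.
Year 3: 5,439 × $37 = $201,243. Book value $692,252.
Accumulated through year 3 = $962,130 − $692,252 = $269,878.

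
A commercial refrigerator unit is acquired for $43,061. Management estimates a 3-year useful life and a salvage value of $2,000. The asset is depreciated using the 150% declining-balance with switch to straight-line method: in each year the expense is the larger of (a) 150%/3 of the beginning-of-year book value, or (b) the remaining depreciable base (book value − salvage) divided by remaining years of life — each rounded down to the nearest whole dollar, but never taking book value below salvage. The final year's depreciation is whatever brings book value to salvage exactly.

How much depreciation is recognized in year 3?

Depreciable base = $43,061 − $2,000 = $41,061.
Year 1: DB = ⌊$43,061 × 150%/3⌋ = $21,530; SL = ⌊$41,061/3⌋ = $13,687 → take DB $21,530. Book value $21,531.
Year 2: DB = ⌊$21,531 × 150%/3⌋ = $10,765; SL = ⌊$19,531/2⌋ = $9,765 → take DB $10,765. Book value $10,766.
Year 3 (final): $10,766 − $2,000 = $8,766. Book value $2,000.

$8,766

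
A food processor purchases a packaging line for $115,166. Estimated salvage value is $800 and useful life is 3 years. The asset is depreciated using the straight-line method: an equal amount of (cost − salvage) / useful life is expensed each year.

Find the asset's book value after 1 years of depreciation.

$77,044

Depreciable base = $115,166 − $800 = $114,366.
Annual expense = $114,366 / 3 = $38,122.
End of year 1: book value $77,044.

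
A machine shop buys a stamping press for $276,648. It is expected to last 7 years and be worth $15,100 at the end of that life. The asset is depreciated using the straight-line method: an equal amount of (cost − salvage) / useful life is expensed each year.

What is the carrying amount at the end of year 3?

Depreciable base = $276,648 − $15,100 = $261,548.
Annual expense = $261,548 / 7 = $37,364.
End of year 1: book value $239,284.
End of year 2: book value $201,920.
End of year 3: book value $164,556.

$164,556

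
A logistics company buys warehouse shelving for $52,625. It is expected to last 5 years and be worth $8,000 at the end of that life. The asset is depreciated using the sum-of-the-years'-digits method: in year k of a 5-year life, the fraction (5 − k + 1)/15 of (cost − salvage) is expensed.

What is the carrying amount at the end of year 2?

Depreciable base = $52,625 − $8,000 = $44,625.
Sum of the years' digits = 5+4+3+2+1 = 15.
Year 1: $44,625 × 5/15 = $14,875. Book value $37,750.
Year 2: $44,625 × 4/15 = $11,900. Book value $25,850.

$25,850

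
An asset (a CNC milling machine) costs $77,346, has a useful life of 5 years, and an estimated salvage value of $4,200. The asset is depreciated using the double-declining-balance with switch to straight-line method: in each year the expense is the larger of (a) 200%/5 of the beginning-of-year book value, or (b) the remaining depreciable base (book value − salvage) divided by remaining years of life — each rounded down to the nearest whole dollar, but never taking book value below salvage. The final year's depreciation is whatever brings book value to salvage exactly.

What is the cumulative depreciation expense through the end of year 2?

Depreciable base = $77,346 − $4,200 = $73,146.
Year 1: DB = ⌊$77,346 × 200%/5⌋ = $30,938; SL = ⌊$73,146/5⌋ = $14,629 → take DB $30,938. Book value $46,408.
Year 2: DB = ⌊$46,408 × 200%/5⌋ = $18,563; SL = ⌊$42,208/4⌋ = $10,552 → take DB $18,563. Book value $27,845.
Accumulated through year 2 = $77,346 − $27,845 = $49,501.

$49,501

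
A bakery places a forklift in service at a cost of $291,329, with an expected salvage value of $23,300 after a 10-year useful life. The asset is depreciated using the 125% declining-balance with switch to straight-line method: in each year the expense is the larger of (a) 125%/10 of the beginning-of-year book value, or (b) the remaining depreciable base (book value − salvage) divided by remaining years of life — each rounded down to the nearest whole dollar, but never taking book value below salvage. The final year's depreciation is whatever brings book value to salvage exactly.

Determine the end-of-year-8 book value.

$72,406

Depreciable base = $291,329 − $23,300 = $268,029.
Year 1: DB = ⌊$291,329 × 125%/10⌋ = $36,416; SL = ⌊$268,029/10⌋ = $26,802 → take DB $36,416. Book value $254,913.
Year 2: DB = ⌊$254,913 × 125%/10⌋ = $31,864; SL = ⌊$231,613/9⌋ = $25,734 → take DB $31,864. Book value $223,049.
Year 3: DB = ⌊$223,049 × 125%/10⌋ = $27,881; SL = ⌊$199,749/8⌋ = $24,968 → take DB $27,881. Book value $195,168.
Year 4: DB = ⌊$195,168 × 125%/10⌋ = $24,396; SL = ⌊$171,868/7⌋ = $24,552 → take SL $24,552. Book value $170,616.
Year 5: DB = ⌊$170,616 × 125%/10⌋ = $21,327; SL = ⌊$147,316/6⌋ = $24,552 → take SL $24,552. Book value $146,064.
Year 6: DB = ⌊$146,064 × 125%/10⌋ = $18,258; SL = ⌊$122,764/5⌋ = $24,552 → take SL $24,552. Book value $121,512.
Year 7: DB = ⌊$121,512 × 125%/10⌋ = $15,189; SL = ⌊$98,212/4⌋ = $24,553 → take SL $24,553. Book value $96,959.
Year 8: DB = ⌊$96,959 × 125%/10⌋ = $12,119; SL = ⌊$73,659/3⌋ = $24,553 → take SL $24,553. Book value $72,406.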